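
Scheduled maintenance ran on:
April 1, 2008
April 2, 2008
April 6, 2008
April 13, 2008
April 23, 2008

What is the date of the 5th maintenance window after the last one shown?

July 27, 2008

Gaps: 1, 4, 7, 10 days — each gap is 3 larger than the previous one.
Next gap: 13 days. April 23, 2008 + 13 days = May 6, 2008.
Next gap: 16 days. May 6, 2008 + 16 days = May 22, 2008.
Next gap: 19 days. May 22, 2008 + 19 days = June 10, 2008.
Next gap: 22 days. June 10, 2008 + 22 days = July 2, 2008.
Next gap: 25 days. July 2, 2008 + 25 days = July 27, 2008.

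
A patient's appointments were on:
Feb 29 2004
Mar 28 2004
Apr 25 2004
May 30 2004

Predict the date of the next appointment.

Every date is a Sunday; gaps 28, 28, 35 days.
Each is the last Sunday of its month (at least one falls on the 29th or later, ruling out '4th Sunday').
Last Sunday of June 2004: Jun 27 2004.

Jun 27 2004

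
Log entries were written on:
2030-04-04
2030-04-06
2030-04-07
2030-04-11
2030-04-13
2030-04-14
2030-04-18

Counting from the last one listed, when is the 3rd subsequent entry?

Gaps: 2, 1, 4, 2, 1, 4 days — not constant, but cyclic with period 3.
The events fall on every Thursday, Saturday and Sunday.
Next Saturday: 2030-04-20.
The following Sunday is 2030-04-21.
The following Thursday is 2030-04-25.

2030-04-25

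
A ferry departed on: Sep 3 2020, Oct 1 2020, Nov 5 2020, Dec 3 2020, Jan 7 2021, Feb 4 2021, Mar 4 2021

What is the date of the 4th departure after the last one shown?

These are Thursdays at 28- or 35-day spacing (28, 35, 28, 35, 28, 28).
The pattern: 1st Thursday of the month.
April 2021 — 1st Thursday is Apr 1 2021.
1st Thursday of May 2021: May 6 2021.
June 2021 — 1st Thursday is Jun 3 2021.
1st Thursday of July 2021: Jul 1 2021.

Jul 1 2021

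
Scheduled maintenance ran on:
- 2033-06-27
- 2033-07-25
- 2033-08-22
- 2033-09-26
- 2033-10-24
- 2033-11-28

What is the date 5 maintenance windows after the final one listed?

2034-04-24

These are Mondays at 28- or 35-day spacing (28, 28, 35, 28, 35).
The pattern: 4th Monday of the month.
4th Monday of December 2033: 2033-12-26.
4th Monday of January 2034: 2034-01-23.
4th Monday of February 2034: 2034-02-27.
March 2034 — 4th Monday is 2034-03-27.
4th Monday of April 2034: 2034-04-24.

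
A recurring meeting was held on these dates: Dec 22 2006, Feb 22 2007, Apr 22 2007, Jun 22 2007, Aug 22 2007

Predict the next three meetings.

Each date is the 22nd; the gaps (62, 59, 61, 61) track the month lengths.
The rule is the 22nd of every 2 months.
October 2007: Oct 22 2007.
Next: December 2007 → Dec 22 2007.
February 2008: Feb 22 2008.

Oct 22 2007, Dec 22 2007, Feb 22 2008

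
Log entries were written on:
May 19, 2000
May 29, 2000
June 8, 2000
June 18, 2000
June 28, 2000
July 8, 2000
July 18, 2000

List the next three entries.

July 28, 2000; August 7, 2000; August 17, 2000

Gaps between consecutive events: 10, 10, 10, 10, 10, 10 days — a constant 10-day interval.
July 18, 2000 + 10 days = July 28, 2000.
July 28, 2000 + 10 days = August 7, 2000.
August 7, 2000 + 10 days = August 17, 2000.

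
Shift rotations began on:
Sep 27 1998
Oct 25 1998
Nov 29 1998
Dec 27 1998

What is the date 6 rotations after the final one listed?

Every date is a Sunday; gaps 28, 35, 28 days.
Each is the last Sunday of its month (at least one falls on the 29th or later, ruling out '4th Sunday').
January 1999 ends with Sunday Jan 31 1999.
Last Sunday of February 1999: Feb 28 1999.
March 1999 ends with Sunday Mar 28 1999.
April 1999 ends with Sunday Apr 25 1999.
May 1999 ends with Sunday May 30 1999.
Last Sunday of June 1999: Jun 27 1999.

Jun 27 1999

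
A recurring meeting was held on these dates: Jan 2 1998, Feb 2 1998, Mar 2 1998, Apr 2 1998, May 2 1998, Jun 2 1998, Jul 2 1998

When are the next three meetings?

Aug 2 1998, Sep 2 1998, Oct 2 1998

Gaps: 31, 28, 31, 30, 31, 30 days — not constant. Every event is on the 2nd of the month.
Pattern: the 2nd of each month.
August 1998: Aug 2 1998.
September 1998: Sep 2 1998.
Next: October 1998 → Oct 2 1998.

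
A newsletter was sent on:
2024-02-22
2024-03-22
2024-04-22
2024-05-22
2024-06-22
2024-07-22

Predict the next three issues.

2024-08-22, 2024-09-22, 2024-10-22

The day-of-month is always 22 (29, 31, 30, 31, 30 days between events).
So this recurs on the 22nd of each month.
August 2024: 2024-08-22.
Next: September 2024 → 2024-09-22.
Next: October 2024 → 2024-10-22.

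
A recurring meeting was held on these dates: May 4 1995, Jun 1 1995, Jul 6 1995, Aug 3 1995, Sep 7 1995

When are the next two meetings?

Oct 5 1995, Nov 2 1995

All dates are Thursdays, 28, 35, 28, 35 days apart.
Specifically, the 1st Thursday of each month.
October 1995 — 1st Thursday is Oct 5 1995.
November 1995 — 1st Thursday is Nov 2 1995.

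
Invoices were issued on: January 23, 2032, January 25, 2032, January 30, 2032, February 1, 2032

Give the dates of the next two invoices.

February 6, 2032; February 8, 2032

Gaps: 2, 5, 2 days — not constant, but cyclic with period 2.
The events fall on every Friday and Sunday.
The following Friday is February 6, 2032.
The following Sunday is February 8, 2032.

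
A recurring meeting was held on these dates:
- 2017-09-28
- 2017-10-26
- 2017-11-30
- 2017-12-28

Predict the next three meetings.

Every date is a Thursday; gaps 28, 35, 28 days.
Each is the last Thursday of its month (at least one falls on the 29th or later, ruling out '4th Thursday').
January 2018 ends with Thursday 2018-01-25.
Last Thursday of February 2018: 2018-02-22.
March 2018 ends with Thursday 2018-03-29.

2018-01-25, 2018-02-22, 2018-03-29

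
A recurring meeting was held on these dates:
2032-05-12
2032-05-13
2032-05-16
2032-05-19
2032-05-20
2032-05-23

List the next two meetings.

2032-05-26, 2032-05-27

Gaps: 1, 3, 3, 1, 3 days — not constant, but cyclic with period 3.
The events fall on every Wednesday, Thursday and Sunday.
Next Wednesday: 2032-05-26.
Next Thursday: 2032-05-27.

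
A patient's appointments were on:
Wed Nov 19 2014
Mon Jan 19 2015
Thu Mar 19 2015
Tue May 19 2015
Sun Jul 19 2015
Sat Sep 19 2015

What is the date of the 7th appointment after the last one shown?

Sat Nov 19 2016

Each date is the 19th; the gaps (61, 59, 61, 61, 62) track the month lengths.
The rule is the 19th of every 2 months.
November 2015: Thu Nov 19 2015.
Next: January 2016 → Tue Jan 19 2016.
Next: March 2016 → Sat Mar 19 2016.
May 2016: Thu May 19 2016.
Next: July 2016 → Tue Jul 19 2016.
September 2016: Mon Sep 19 2016.
Next: November 2016 → Sat Nov 19 2016.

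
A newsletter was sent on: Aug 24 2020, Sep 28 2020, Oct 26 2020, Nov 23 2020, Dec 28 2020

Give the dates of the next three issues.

These are Mondays at 28- or 35-day spacing (35, 28, 28, 35).
The pattern: 4th Monday of the month.
January 2021 — 4th Monday is Jan 25 2021.
February 2021 — 4th Monday is Feb 22 2021.
March 2021 — 4th Monday is Mar 22 2021.

Jan 25 2021, Feb 22 2021, Mar 22 2021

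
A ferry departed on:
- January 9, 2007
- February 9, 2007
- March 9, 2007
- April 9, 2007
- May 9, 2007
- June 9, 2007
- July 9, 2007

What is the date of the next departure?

The day-of-month is always 9 (31, 28, 31, 30, 31, 30 days between events).
So this recurs on the 9th of each month.
Next: August 2007 → August 9, 2007.

August 9, 2007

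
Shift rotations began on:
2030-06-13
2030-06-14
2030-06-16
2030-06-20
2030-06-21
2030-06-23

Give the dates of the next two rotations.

2030-06-27, 2030-06-28

The gap pattern 1, 2, 4, 1, 2 repeats every 3 events.
These are the Thursdays, Fridays and Sundays of each week.
The following Thursday is 2030-06-27.
Next Friday: 2030-06-28.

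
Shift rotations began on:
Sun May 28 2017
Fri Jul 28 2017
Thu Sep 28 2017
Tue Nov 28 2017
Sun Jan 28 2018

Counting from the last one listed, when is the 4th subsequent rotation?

Gaps: 61, 62, 61, 61 days — not constant. Every event is on the 28th of the month.
Pattern: the 28th of every 2 months.
Next: March 2018 → Wed Mar 28 2018.
Next: May 2018 → Mon May 28 2018.
Next: July 2018 → Sat Jul 28 2018.
Next: September 2018 → Fri Sep 28 2018.

Fri Sep 28 2018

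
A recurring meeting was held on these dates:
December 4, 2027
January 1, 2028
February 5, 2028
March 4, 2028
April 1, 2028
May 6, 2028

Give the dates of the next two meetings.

These are Saturdays at 28- or 35-day spacing (28, 35, 28, 28, 35).
The pattern: 1st Saturday of the month.
June 2028 — 1st Saturday is June 3, 2028.
1st Saturday of July 2028: July 1, 2028.

June 3, 2028; July 1, 2028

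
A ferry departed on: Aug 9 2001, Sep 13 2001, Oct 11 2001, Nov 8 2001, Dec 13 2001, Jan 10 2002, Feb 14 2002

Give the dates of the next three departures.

All dates are Thursdays, 35, 28, 28, 35, 28, 35 days apart.
Specifically, the 2nd Thursday of each month.
2nd Thursday of March 2002: Mar 14 2002.
2nd Thursday of April 2002: Apr 11 2002.
May 2002 — 2nd Thursday is May 9 2002.

Mar 14 2002, Apr 11 2002, May 9 2002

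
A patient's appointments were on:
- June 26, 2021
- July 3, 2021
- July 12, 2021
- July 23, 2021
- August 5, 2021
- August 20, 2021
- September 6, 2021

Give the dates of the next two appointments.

September 25, 2021; October 16, 2021

Gaps: 7, 9, 11, 13, 15, 17 days — each gap is 2 larger than the previous one.
Next gap: 19 days. September 6, 2021 + 19 days = September 25, 2021.
Next gap: 21 days. September 25, 2021 + 21 days = October 16, 2021.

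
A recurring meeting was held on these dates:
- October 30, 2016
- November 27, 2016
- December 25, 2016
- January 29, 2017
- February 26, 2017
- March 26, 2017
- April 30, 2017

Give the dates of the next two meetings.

May 28, 2017; June 25, 2017

All Sundays; the gaps (28, 28, 35, 28, 28, 35) vary with month length.
This is the last Sunday of each month.
Last Sunday of May 2017: May 28, 2017.
Last Sunday of June 2017: June 25, 2017.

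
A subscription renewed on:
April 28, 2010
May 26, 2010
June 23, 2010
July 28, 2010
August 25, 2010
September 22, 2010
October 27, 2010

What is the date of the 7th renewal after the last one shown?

May 25, 2011

Gaps: 28, 28, 35, 28, 28, 35 days — a mix of 28 and 35. Every date is a Wednesday.
Each is the 4th Wednesday of its month.
November 2010 — 4th Wednesday is November 24, 2010.
4th Wednesday of December 2010: December 22, 2010.
January 2011 — 4th Wednesday is January 26, 2011.
4th Wednesday of February 2011: February 23, 2011.
4th Wednesday of March 2011: March 23, 2011.
4th Wednesday of April 2011: April 27, 2011.
May 2011 — 4th Wednesday is May 25, 2011.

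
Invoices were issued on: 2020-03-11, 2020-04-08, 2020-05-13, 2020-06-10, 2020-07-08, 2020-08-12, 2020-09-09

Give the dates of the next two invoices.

2020-10-14, 2020-11-11

All dates are Wednesdays, 28, 35, 28, 28, 35, 28 days apart.
Specifically, the 2nd Wednesday of each month.
October 2020 — 2nd Wednesday is 2020-10-14.
2nd Wednesday of November 2020: 2020-11-11.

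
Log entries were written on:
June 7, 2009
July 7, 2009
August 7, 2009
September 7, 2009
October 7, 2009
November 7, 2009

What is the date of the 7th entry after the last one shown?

Gaps: 30, 31, 31, 30, 31 days — not constant. Every event is on the 7th of the month.
Pattern: the 7th of each month.
December 2009: December 7, 2009.
Next: January 2010 → January 7, 2010.
February 2010: February 7, 2010.
March 2010: March 7, 2010.
Next: April 2010 → April 7, 2010.
May 2010: May 7, 2010.
Next: June 2010 → June 7, 2010.

June 7, 2010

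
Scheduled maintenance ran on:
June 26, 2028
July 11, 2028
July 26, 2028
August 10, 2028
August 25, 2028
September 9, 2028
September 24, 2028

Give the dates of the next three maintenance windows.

The spacing is 15, 15, 15, 15, 15, 15 days — always 15 days.
September 24, 2028 + 15 days = October 9, 2028.
October 9, 2028 + 15 days = October 24, 2028.
October 24, 2028 + 15 days = November 8, 2028.

October 9, 2028; October 24, 2028; November 8, 2028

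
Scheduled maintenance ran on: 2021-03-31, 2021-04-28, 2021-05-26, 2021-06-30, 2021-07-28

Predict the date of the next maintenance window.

All Wednesdays; the gaps (28, 28, 35, 28) vary with month length.
This is the last Wednesday of each month.
Last Wednesday of August 2021: 2021-08-25.

2021-08-25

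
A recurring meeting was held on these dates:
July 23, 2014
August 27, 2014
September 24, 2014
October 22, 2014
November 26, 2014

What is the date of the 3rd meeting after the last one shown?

These are Wednesdays at 28- or 35-day spacing (35, 28, 28, 35).
The pattern: 4th Wednesday of the month.
4th Wednesday of December 2014: December 24, 2014.
January 2015 — 4th Wednesday is January 28, 2015.
4th Wednesday of February 2015: February 25, 2015.

February 25, 2015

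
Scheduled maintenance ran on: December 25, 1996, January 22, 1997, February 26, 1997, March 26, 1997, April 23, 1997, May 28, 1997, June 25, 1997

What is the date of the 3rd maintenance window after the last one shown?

September 24, 1997

All dates are Wednesdays, 28, 35, 28, 28, 35, 28 days apart.
Specifically, the 4th Wednesday of each month.
4th Wednesday of July 1997: July 23, 1997.
4th Wednesday of August 1997: August 27, 1997.
4th Wednesday of September 1997: September 24, 1997.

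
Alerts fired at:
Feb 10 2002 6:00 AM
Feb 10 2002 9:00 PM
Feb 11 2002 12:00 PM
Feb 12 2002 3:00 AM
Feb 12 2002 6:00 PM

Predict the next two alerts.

Feb 13 2002 9:00 AM, Feb 14 2002 12:00 AM

Gaps: 15, 15, 15, 15 hours — each event is 15 hours after the previous one.
Feb 12 2002 6:00 PM + 15 h = Feb 13 2002 9:00 AM.
Feb 13 2002 9:00 AM + 15 h = Feb 14 2002 12:00 AM.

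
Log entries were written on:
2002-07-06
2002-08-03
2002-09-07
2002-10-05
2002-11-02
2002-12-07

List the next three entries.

All dates are Saturdays, 28, 35, 28, 28, 35 days apart.
Specifically, the 1st Saturday of each month.
January 2003 — 1st Saturday is 2003-01-04.
February 2003 — 1st Saturday is 2003-02-01.
March 2003 — 1st Saturday is 2003-03-01.

2003-01-04, 2003-02-01, 2003-03-01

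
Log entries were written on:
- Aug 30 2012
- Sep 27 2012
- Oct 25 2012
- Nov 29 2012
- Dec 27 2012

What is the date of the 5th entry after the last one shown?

Every date is a Thursday; gaps 28, 28, 35, 28 days.
Each is the last Thursday of its month (at least one falls on the 29th or later, ruling out '4th Thursday').
Last Thursday of January 2013: Jan 31 2013.
February 2013 ends with Thursday Feb 28 2013.
Last Thursday of March 2013: Mar 28 2013.
April 2013 ends with Thursday Apr 25 2013.
Last Thursday of May 2013: May 30 2013.

May 30 2013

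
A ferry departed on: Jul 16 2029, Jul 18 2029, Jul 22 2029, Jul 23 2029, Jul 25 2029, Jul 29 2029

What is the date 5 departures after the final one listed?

Aug 8 2029

The gap pattern 2, 4, 1, 2, 4 repeats every 3 events.
These are the Mondays, Wednesdays and Sundays of each week.
The following Monday is Jul 30 2029.
The following Wednesday is Aug 1 2029.
The following Sunday is Aug 5 2029.
The following Monday is Aug 6 2029.
The following Wednesday is Aug 8 2029.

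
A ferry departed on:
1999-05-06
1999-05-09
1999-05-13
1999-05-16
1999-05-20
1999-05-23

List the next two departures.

1999-05-27, 1999-05-30

Gaps: 3, 4, 3, 4, 3 days — not constant, but cyclic with period 2.
The events fall on every Thursday and Sunday.
The following Thursday is 1999-05-27.
Next Sunday: 1999-05-30.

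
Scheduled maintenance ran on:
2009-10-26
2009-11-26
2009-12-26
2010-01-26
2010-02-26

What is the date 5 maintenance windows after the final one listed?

2010-07-26

The day-of-month is always 26 (31, 30, 31, 31 days between events).
So this recurs on the 26th of each month.
Next: March 2010 → 2010-03-26.
April 2010: 2010-04-26.
Next: May 2010 → 2010-05-26.
Next: June 2010 → 2010-06-26.
Next: July 2010 → 2010-07-26.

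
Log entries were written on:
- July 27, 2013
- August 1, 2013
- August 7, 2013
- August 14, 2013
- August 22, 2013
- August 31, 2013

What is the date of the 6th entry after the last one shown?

November 14, 2013

The spacing grows by 1 each time: 5, 6, 7, 8, 9 days.
Next gap: 10 days. August 31, 2013 + 10 days = September 10, 2013.
Next gap: 11 days. September 10, 2013 + 11 days = September 21, 2013.
Next gap: 12 days. September 21, 2013 + 12 days = October 3, 2013.
Next gap: 13 days. October 3, 2013 + 13 days = October 16, 2013.
Next gap: 14 days. October 16, 2013 + 14 days = October 30, 2013.
Next gap: 15 days. October 30, 2013 + 15 days = November 14, 2013.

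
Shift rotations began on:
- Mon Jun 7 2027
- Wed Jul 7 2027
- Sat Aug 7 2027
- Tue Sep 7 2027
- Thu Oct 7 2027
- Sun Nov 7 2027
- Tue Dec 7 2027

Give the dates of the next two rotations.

Fri Jan 7 2028, Mon Feb 7 2028

Each date is the 7th; the gaps (30, 31, 31, 30, 31, 30) track the month lengths.
The rule is the 7th of each month.
January 2028: Fri Jan 7 2028.
February 2028: Mon Feb 7 2028.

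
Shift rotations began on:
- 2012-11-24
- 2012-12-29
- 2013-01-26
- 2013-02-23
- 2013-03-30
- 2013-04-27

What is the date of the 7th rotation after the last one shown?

Every date is a Saturday; gaps 35, 28, 28, 35, 28 days.
Each is the last Saturday of its month (at least one falls on the 29th or later, ruling out '4th Saturday').
Last Saturday of May 2013: 2013-05-25.
Last Saturday of June 2013: 2013-06-29.
Last Saturday of July 2013: 2013-07-27.
August 2013 ends with Saturday 2013-08-31.
September 2013 ends with Saturday 2013-09-28.
October 2013 ends with Saturday 2013-10-26.
November 2013 ends with Saturday 2013-11-30.

2013-11-30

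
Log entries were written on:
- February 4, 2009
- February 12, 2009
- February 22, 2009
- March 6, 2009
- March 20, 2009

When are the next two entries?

Intervals are 8, 10, 12, 14 days — an arithmetic progression with common difference 2.
Next gap: 16 days. March 20, 2009 + 16 days = April 5, 2009.
Next gap: 18 days. April 5, 2009 + 18 days = April 23, 2009.

April 5, 2009; April 23, 2009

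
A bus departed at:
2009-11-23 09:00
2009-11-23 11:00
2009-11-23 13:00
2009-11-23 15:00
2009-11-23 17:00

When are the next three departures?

The interval is a steady 2 hours (2, 2, 2, 2).
2009-11-23 17:00 + 2 h = 2009-11-23 19:00.
2009-11-23 19:00 + 2 h = 2009-11-23 21:00.
2009-11-23 21:00 + 2 h = 2009-11-23 23:00.

2009-11-23 19:00, 2009-11-23 21:00, 2009-11-23 23:00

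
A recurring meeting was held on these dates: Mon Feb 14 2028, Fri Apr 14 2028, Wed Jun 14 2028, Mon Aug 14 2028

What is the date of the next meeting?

Sat Oct 14 2028

Each date is the 14th; the gaps (60, 61, 61) track the month lengths.
The rule is the 14th of every 2 months.
October 2028: Sat Oct 14 2028.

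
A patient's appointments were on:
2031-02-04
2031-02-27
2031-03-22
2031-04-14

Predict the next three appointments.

Gaps between consecutive events: 23, 23, 23 days — a constant 23-day interval.
2031-04-14 + 23 days = 2031-05-07.
2031-05-07 + 23 days = 2031-05-30.
2031-05-30 + 23 days = 2031-06-22.

2031-05-07, 2031-05-30, 2031-06-22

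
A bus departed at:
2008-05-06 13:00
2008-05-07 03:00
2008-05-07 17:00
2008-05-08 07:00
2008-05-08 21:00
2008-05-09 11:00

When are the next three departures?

2008-05-10 01:00, 2008-05-10 15:00, 2008-05-11 05:00

Spacing: 14, 14, 14, 14, 14 h — constant 14 h.
2008-05-09 11:00 + 14 h = 2008-05-10 01:00.
2008-05-10 01:00 + 14 h = 2008-05-10 15:00.
2008-05-10 15:00 + 14 h = 2008-05-11 05:00.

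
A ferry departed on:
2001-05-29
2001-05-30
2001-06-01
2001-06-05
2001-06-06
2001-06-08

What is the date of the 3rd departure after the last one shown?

Gaps: 1, 2, 4, 1, 2 days — not constant, but cyclic with period 3.
The events fall on every Tuesday, Wednesday and Friday.
The following Tuesday is 2001-06-12.
Next Wednesday: 2001-06-13.
Next Friday: 2001-06-15.

2001-06-15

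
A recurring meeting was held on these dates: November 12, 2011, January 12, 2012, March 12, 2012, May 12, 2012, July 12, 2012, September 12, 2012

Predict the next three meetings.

November 12, 2012; January 12, 2013; March 12, 2013

Each date is the 12th; the gaps (61, 60, 61, 61, 62) track the month lengths.
The rule is the 12th of every 2 months.
Next: November 2012 → November 12, 2012.
Next: January 2013 → January 12, 2013.
Next: March 2013 → March 12, 2013.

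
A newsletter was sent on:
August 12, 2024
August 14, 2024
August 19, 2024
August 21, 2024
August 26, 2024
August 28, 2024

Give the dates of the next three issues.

September 2, 2024; September 4, 2024; September 9, 2024

Gaps: 2, 5, 2, 5, 2 days — not constant, but cyclic with period 2.
The events fall on every Monday and Wednesday.
The following Monday is September 2, 2024.
Next Wednesday: September 4, 2024.
The following Monday is September 9, 2024.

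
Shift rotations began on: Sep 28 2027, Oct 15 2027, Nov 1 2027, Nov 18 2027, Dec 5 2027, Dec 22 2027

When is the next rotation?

Jan 8 2028

The spacing is 17, 17, 17, 17, 17 days — always 17 days.
Dec 22 2027 + 17 days = Jan 8 2028.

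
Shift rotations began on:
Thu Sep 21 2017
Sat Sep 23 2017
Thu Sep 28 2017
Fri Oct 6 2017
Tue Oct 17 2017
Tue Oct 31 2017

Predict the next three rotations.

Gaps: 2, 5, 8, 11, 14 days — each gap is 3 larger than the previous one.
Next gap: 17 days. Tue Oct 31 2017 + 17 days = Fri Nov 17 2017.
Next gap: 20 days. Fri Nov 17 2017 + 20 days = Thu Dec 7 2017.
Next gap: 23 days. Thu Dec 7 2017 + 23 days = Sat Dec 30 2017.

Fri Nov 17 2017, Thu Dec 7 2017, Sat Dec 30 2017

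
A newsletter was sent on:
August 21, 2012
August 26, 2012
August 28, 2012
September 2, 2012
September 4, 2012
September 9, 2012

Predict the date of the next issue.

September 11, 2012

Every event lands on a Tuesday or Sunday (gaps cycle 5, 2, 5, 2, 5).
So the schedule is: every Tuesday and Sunday.
The following Tuesday is September 11, 2012.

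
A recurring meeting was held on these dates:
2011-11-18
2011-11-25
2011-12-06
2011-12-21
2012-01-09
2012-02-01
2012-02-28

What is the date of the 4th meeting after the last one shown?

2012-07-25

Gaps: 7, 11, 15, 19, 23, 27 days — each gap is 4 larger than the previous one.
Next gap: 31 days. 2012-02-28 + 31 days = 2012-03-30.
Next gap: 35 days. 2012-03-30 + 35 days = 2012-05-04.
Next gap: 39 days. 2012-05-04 + 39 days = 2012-06-12.
Next gap: 43 days. 2012-06-12 + 43 days = 2012-07-25.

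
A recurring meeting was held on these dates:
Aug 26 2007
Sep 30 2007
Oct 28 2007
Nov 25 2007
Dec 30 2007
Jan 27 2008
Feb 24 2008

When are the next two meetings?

All Sundays; the gaps (35, 28, 28, 35, 28, 28) vary with month length.
This is the last Sunday of each month.
Last Sunday of March 2008: Mar 30 2008.
April 2008 ends with Sunday Apr 27 2008.

Mar 30 2008, Apr 27 2008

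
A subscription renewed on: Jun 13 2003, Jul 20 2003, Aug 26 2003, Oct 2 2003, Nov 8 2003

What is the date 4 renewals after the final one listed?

Gaps between consecutive events: 37, 37, 37, 37 days — a constant 37-day interval.
Nov 8 2003 + 37 days = Dec 15 2003.
Dec 15 2003 + 37 days = Jan 21 2004.
Jan 21 2004 + 37 days = Feb 27 2004.
Feb 27 2004 + 37 days = Apr 4 2004.

Apr 4 2004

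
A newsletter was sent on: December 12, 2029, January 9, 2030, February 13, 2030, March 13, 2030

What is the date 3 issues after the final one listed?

June 12, 2030

These are Wednesdays at 28- or 35-day spacing (28, 35, 28).
The pattern: 2nd Wednesday of the month.
April 2030 — 2nd Wednesday is April 10, 2030.
2nd Wednesday of May 2030: May 8, 2030.
June 2030 — 2nd Wednesday is June 12, 2030.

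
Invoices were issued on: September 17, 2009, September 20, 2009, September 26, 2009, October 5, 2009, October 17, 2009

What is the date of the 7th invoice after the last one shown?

April 3, 2010

The spacing grows by 3 each time: 3, 6, 9, 12 days.
Next gap: 15 days. October 17, 2009 + 15 days = November 1, 2009.
Next gap: 18 days. November 1, 2009 + 18 days = November 19, 2009.
Next gap: 21 days. November 19, 2009 + 21 days = December 10, 2009.
Next gap: 24 days. December 10, 2009 + 24 days = January 3, 2010.
Next gap: 27 days. January 3, 2010 + 27 days = January 30, 2010.
Next gap: 30 days. January 30, 2010 + 30 days = March 1, 2010.
Next gap: 33 days. March 1, 2010 + 33 days = April 3, 2010.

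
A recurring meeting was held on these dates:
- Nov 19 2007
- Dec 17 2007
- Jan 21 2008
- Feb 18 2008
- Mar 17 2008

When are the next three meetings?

Apr 21 2008, May 19 2008, Jun 16 2008

Gaps: 28, 35, 28, 28 days — a mix of 28 and 35. Every date is a Monday.
Each is the 3rd Monday of its month.
April 2008 — 3rd Monday is Apr 21 2008.
3rd Monday of May 2008: May 19 2008.
June 2008 — 3rd Monday is Jun 16 2008.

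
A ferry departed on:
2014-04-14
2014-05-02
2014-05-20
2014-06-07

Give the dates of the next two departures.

2014-06-25, 2014-07-13

Gaps between consecutive events: 18, 18, 18 days — a constant 18-day interval.
2014-06-07 + 18 days = 2014-06-25.
2014-06-25 + 18 days = 2014-07-13.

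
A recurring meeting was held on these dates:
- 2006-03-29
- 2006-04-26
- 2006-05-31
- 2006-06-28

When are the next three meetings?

2006-07-26, 2006-08-30, 2006-09-27

Every date is a Wednesday; gaps 28, 35, 28 days.
Each is the last Wednesday of its month (at least one falls on the 29th or later, ruling out '4th Wednesday').
July 2006 ends with Wednesday 2006-07-26.
August 2006 ends with Wednesday 2006-08-30.
Last Wednesday of September 2006: 2006-09-27.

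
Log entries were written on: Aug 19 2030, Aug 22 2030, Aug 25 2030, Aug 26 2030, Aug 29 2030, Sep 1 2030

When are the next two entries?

Gaps: 3, 3, 1, 3, 3 days — not constant, but cyclic with period 3.
The events fall on every Monday, Thursday and Sunday.
The following Monday is Sep 2 2030.
Next Thursday: Sep 5 2030.

Sep 2 2030, Sep 5 2030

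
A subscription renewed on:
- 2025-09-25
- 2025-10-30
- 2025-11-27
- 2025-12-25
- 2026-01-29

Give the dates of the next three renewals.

All Thursdays; the gaps (35, 28, 28, 35) vary with month length.
This is the last Thursday of each month.
Last Thursday of February 2026: 2026-02-26.
March 2026 ends with Thursday 2026-03-26.
April 2026 ends with Thursday 2026-04-30.

2026-02-26, 2026-03-26, 2026-04-30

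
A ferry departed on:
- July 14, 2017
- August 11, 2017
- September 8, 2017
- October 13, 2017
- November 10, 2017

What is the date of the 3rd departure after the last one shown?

Gaps: 28, 28, 35, 28 days — a mix of 28 and 35. Every date is a Friday.
Each is the 2nd Friday of its month.
December 2017 — 2nd Friday is December 8, 2017.
2nd Friday of January 2018: January 12, 2018.
February 2018 — 2nd Friday is February 9, 2018.

February 9, 2018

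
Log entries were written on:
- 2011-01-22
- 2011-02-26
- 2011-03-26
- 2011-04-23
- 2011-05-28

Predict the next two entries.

These are Saturdays at 28- or 35-day spacing (35, 28, 28, 35).
The pattern: 4th Saturday of the month.
4th Saturday of June 2011: 2011-06-25.
4th Saturday of July 2011: 2011-07-23.

2011-06-25, 2011-07-23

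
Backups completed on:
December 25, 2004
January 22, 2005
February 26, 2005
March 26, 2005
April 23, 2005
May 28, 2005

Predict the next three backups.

All dates are Saturdays, 28, 35, 28, 28, 35 days apart.
Specifically, the 4th Saturday of each month.
June 2005 — 4th Saturday is June 25, 2005.
4th Saturday of July 2005: July 23, 2005.
August 2005 — 4th Saturday is August 27, 2005.

June 25, 2005; July 23, 2005; August 27, 2005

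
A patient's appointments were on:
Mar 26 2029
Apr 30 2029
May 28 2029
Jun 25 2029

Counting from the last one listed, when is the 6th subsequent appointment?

Every date is a Monday; gaps 35, 28, 28 days.
Each is the last Monday of its month (at least one falls on the 29th or later, ruling out '4th Monday').
Last Monday of July 2029: Jul 30 2029.
Last Monday of August 2029: Aug 27 2029.
Last Monday of September 2029: Sep 24 2029.
Last Monday of October 2029: Oct 29 2029.
November 2029 ends with Monday Nov 26 2029.
December 2029 ends with Monday Dec 31 2029.

Dec 31 2029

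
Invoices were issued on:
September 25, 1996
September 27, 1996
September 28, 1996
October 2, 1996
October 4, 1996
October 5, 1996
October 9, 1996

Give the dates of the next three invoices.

Gaps: 2, 1, 4, 2, 1, 4 days — not constant, but cyclic with period 3.
The events fall on every Wednesday, Friday and Saturday.
Next Friday: October 11, 1996.
Next Saturday: October 12, 1996.
Next Wednesday: October 16, 1996.

October 11, 1996; October 12, 1996; October 16, 1996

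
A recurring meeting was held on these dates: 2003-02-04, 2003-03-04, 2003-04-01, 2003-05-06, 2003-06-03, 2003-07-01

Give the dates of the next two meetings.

These are Tuesdays at 28- or 35-day spacing (28, 28, 35, 28, 28).
The pattern: 1st Tuesday of the month.
August 2003 — 1st Tuesday is 2003-08-05.
1st Tuesday of September 2003: 2003-09-02.

2003-08-05, 2003-09-02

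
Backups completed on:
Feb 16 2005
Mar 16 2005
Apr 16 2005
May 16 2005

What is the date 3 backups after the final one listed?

Aug 16 2005

Each date is the 16th; the gaps (28, 31, 30) track the month lengths.
The rule is the 16th of each month.
June 2005: Jun 16 2005.
Next: July 2005 → Jul 16 2005.
August 2005: Aug 16 2005.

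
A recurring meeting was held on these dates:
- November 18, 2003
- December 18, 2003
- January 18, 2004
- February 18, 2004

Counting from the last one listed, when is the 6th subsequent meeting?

August 18, 2004

The day-of-month is always 18 (30, 31, 31 days between events).
So this recurs on the 18th of each month.
March 2004: March 18, 2004.
Next: April 2004 → April 18, 2004.
May 2004: May 18, 2004.
June 2004: June 18, 2004.
Next: July 2004 → July 18, 2004.
Next: August 2004 → August 18, 2004.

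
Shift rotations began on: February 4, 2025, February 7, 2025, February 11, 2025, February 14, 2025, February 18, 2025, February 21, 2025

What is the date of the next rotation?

The gap pattern 3, 4, 3, 4, 3 repeats every 2 events.
These are the Tuesdays and Fridays of each week.
The following Tuesday is February 25, 2025.

February 25, 2025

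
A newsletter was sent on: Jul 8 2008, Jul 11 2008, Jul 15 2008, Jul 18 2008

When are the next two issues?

Gaps: 3, 4, 3 days — not constant, but cyclic with period 2.
The events fall on every Tuesday and Friday.
The following Tuesday is Jul 22 2008.
Next Friday: Jul 25 2008.

Jul 22 2008, Jul 25 2008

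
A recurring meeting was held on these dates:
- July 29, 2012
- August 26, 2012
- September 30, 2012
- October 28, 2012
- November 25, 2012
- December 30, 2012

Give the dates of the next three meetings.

These are Sundays with 28, 35, 28, 28, 35-day gaps.
Each is the final Sunday of its month — July 29, 2012 is past the 28th, so '4th Sunday' doesn't fit.
Last Sunday of January 2013: January 27, 2013.
February 2013 ends with Sunday February 24, 2013.
March 2013 ends with Sunday March 31, 2013.

January 27, 2013; February 24, 2013; March 31, 2013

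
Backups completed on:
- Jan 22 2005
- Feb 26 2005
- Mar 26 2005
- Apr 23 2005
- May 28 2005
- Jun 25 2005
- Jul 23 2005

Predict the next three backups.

Aug 27 2005, Sep 24 2005, Oct 22 2005

Gaps: 35, 28, 28, 35, 28, 28 days — a mix of 28 and 35. Every date is a Saturday.
Each is the 4th Saturday of its month.
4th Saturday of August 2005: Aug 27 2005.
September 2005 — 4th Saturday is Sep 24 2005.
4th Saturday of October 2005: Oct 22 2005.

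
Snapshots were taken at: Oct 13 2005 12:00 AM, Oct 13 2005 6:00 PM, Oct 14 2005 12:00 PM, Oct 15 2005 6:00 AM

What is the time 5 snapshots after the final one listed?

Oct 19 2005 12:00 AM

Spacing: 18, 18, 18 h — constant 18 h.
Oct 15 2005 6:00 AM + 18 h = Oct 16 2005 12:00 AM.
Oct 16 2005 12:00 AM + 18 h = Oct 16 2005 6:00 PM.
Oct 16 2005 6:00 PM + 18 h = Oct 17 2005 12:00 PM.
Oct 17 2005 12:00 PM + 18 h = Oct 18 2005 6:00 AM.
Oct 18 2005 6:00 AM + 18 h = Oct 19 2005 12:00 AM.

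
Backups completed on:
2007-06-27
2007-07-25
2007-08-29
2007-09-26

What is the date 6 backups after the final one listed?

2008-03-26

Every date is a Wednesday; gaps 28, 35, 28 days.
Each is the last Wednesday of its month (at least one falls on the 29th or later, ruling out '4th Wednesday').
October 2007 ends with Wednesday 2007-10-31.
November 2007 ends with Wednesday 2007-11-28.
December 2007 ends with Wednesday 2007-12-26.
January 2008 ends with Wednesday 2008-01-30.
Last Wednesday of February 2008: 2008-02-27.
March 2008 ends with Wednesday 2008-03-26.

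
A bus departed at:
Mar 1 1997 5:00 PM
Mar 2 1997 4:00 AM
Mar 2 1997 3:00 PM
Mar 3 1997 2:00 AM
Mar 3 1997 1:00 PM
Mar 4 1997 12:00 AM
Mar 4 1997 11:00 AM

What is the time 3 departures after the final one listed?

Spacing: 11, 11, 11, 11, 11, 11 h — constant 11 h.
Mar 4 1997 11:00 AM + 11 h = Mar 4 1997 10:00 PM.
Mar 4 1997 10:00 PM + 11 h = Mar 5 1997 9:00 AM.
Mar 5 1997 9:00 AM + 11 h = Mar 5 1997 8:00 PM.

Mar 5 1997 8:00 PM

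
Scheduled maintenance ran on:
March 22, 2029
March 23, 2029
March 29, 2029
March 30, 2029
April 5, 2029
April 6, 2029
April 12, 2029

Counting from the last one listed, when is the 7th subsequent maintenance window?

The gap pattern 1, 6, 1, 6, 1, 6 repeats every 2 events.
These are the Thursdays and Fridays of each week.
Next Friday: April 13, 2029.
The following Thursday is April 19, 2029.
The following Friday is April 20, 2029.
The following Thursday is April 26, 2029.
Next Friday: April 27, 2029.
The following Thursday is May 3, 2029.
The following Friday is May 4, 2029.

May 4, 2029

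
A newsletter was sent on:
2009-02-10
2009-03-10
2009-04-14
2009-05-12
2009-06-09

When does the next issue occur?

Gaps: 28, 35, 28, 28 days — a mix of 28 and 35. Every date is a Tuesday.
Each is the 2nd Tuesday of its month.
July 2009 — 2nd Tuesday is 2009-07-14.

2009-07-14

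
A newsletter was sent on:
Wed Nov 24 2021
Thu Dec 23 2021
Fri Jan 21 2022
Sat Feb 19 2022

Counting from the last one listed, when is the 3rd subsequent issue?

Tue May 17 2022

Every event comes 29 days after the last (29, 29, 29).
Sat Feb 19 2022 + 29 days = Sun Mar 20 2022.
Sun Mar 20 2022 + 29 days = Mon Apr 18 2022.
Mon Apr 18 2022 + 29 days = Tue May 17 2022.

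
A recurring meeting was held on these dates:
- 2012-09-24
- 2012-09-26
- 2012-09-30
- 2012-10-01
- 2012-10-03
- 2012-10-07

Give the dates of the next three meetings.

2012-10-08, 2012-10-10, 2012-10-14

Every event lands on a Monday or Wednesday or Sunday (gaps cycle 2, 4, 1, 2, 4).
So the schedule is: every Monday, Wednesday and Sunday.
The following Monday is 2012-10-08.
Next Wednesday: 2012-10-10.
Next Sunday: 2012-10-14.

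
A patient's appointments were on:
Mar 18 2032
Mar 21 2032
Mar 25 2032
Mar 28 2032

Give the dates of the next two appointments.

Every event lands on a Thursday or Sunday (gaps cycle 3, 4, 3).
So the schedule is: every Thursday and Sunday.
Next Thursday: Apr 1 2032.
The following Sunday is Apr 4 2032.

Apr 1 2032, Apr 4 2032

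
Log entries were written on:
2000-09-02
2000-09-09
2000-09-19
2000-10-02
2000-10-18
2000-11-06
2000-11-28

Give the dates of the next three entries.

2000-12-23, 2001-01-20, 2001-02-20

The spacing grows by 3 each time: 7, 10, 13, 16, 19, 22 days.
Next gap: 25 days. 2000-11-28 + 25 days = 2000-12-23.
Next gap: 28 days. 2000-12-23 + 28 days = 2001-01-20.
Next gap: 31 days. 2001-01-20 + 31 days = 2001-02-20.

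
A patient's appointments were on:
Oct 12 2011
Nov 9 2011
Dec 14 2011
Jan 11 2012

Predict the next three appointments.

All dates are Wednesdays, 28, 35, 28 days apart.
Specifically, the 2nd Wednesday of each month.
2nd Wednesday of February 2012: Feb 8 2012.
March 2012 — 2nd Wednesday is Mar 14 2012.
2nd Wednesday of April 2012: Apr 11 2012.

Feb 8 2012, Mar 14 2012, Apr 11 2012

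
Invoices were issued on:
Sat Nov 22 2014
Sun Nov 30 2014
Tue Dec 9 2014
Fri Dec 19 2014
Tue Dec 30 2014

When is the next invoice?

Intervals are 8, 9, 10, 11 days — an arithmetic progression with common difference 1.
Next gap: 12 days. Tue Dec 30 2014 + 12 days = Sun Jan 11 2015.

Sun Jan 11 2015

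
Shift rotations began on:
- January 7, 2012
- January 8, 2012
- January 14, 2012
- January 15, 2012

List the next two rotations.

Gaps: 1, 6, 1 days — not constant, but cyclic with period 2.
The events fall on every Saturday and Sunday.
Next Saturday: January 21, 2012.
The following Sunday is January 22, 2012.

January 21, 2012; January 22, 2012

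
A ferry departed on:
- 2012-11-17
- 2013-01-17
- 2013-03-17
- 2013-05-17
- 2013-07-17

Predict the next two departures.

2013-09-17, 2013-11-17

Each date is the 17th; the gaps (61, 59, 61, 61) track the month lengths.
The rule is the 17th of every 2 months.
Next: September 2013 → 2013-09-17.
November 2013: 2013-11-17.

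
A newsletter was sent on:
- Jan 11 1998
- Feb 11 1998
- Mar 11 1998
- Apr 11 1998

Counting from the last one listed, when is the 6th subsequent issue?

Each date is the 11th; the gaps (31, 28, 31) track the month lengths.
The rule is the 11th of each month.
Next: May 1998 → May 11 1998.
June 1998: Jun 11 1998.
Next: July 1998 → Jul 11 1998.
August 1998: Aug 11 1998.
Next: September 1998 → Sep 11 1998.
October 1998: Oct 11 1998.

Oct 11 1998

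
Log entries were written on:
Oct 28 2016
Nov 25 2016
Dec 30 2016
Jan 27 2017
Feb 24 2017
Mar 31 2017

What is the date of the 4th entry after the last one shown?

Jul 28 2017

These are Fridays with 28, 35, 28, 28, 35-day gaps.
Each is the final Friday of its month — Dec 30 2016 is past the 28th, so '4th Friday' doesn't fit.
April 2017 ends with Friday Apr 28 2017.
Last Friday of May 2017: May 26 2017.
June 2017 ends with Friday Jun 30 2017.
July 2017 ends with Friday Jul 28 2017.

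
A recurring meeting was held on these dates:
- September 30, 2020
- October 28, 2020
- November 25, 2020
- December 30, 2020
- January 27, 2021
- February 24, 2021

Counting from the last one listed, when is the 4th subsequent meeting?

June 30, 2021

Every date is a Wednesday; gaps 28, 28, 35, 28, 28 days.
Each is the last Wednesday of its month (at least one falls on the 29th or later, ruling out '4th Wednesday').
March 2021 ends with Wednesday March 31, 2021.
April 2021 ends with Wednesday April 28, 2021.
May 2021 ends with Wednesday May 26, 2021.
Last Wednesday of June 2021: June 30, 2021.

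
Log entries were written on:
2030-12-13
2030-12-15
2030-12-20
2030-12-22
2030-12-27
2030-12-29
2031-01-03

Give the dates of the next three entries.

The gap pattern 2, 5, 2, 5, 2, 5 repeats every 2 events.
These are the Fridays and Sundays of each week.
The following Sunday is 2031-01-05.
Next Friday: 2031-01-10.
Next Sunday: 2031-01-12.

2031-01-05, 2031-01-10, 2031-01-12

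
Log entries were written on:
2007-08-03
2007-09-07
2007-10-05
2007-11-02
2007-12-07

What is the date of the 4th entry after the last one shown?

All dates are Fridays, 35, 28, 28, 35 days apart.
Specifically, the 1st Friday of each month.
1st Friday of January 2008: 2008-01-04.
February 2008 — 1st Friday is 2008-02-01.
March 2008 — 1st Friday is 2008-03-07.
1st Friday of April 2008: 2008-04-04.

2008-04-04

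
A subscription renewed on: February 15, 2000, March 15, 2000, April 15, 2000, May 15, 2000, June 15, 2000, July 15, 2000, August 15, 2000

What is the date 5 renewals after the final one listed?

Gaps: 29, 31, 30, 31, 30, 31 days — not constant. Every event is on the 15th of the month.
Pattern: the 15th of each month.
Next: September 2000 → September 15, 2000.
October 2000: October 15, 2000.
Next: November 2000 → November 15, 2000.
December 2000: December 15, 2000.
January 2001: January 15, 2001.

January 15, 2001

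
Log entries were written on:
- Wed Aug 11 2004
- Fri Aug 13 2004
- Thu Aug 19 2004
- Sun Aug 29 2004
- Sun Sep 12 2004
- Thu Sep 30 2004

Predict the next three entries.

The spacing grows by 4 each time: 2, 6, 10, 14, 18 days.
Next gap: 22 days. Thu Sep 30 2004 + 22 days = Fri Oct 22 2004.
Next gap: 26 days. Fri Oct 22 2004 + 26 days = Wed Nov 17 2004.
Next gap: 30 days. Wed Nov 17 2004 + 30 days = Fri Dec 17 2004.

Fri Oct 22 2004, Wed Nov 17 2004, Fri Dec 17 2004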